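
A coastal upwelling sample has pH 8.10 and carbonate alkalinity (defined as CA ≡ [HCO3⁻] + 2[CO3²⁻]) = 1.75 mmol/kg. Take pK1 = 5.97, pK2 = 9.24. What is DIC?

CA = [HCO3⁻] + 2[CO3²⁻] = (α₁ + 2α₂)·DIC
At pH 8.10: [H⁺]/K1 = 10^-2.13 = 0.0074131, K2/[H⁺] = 10^-1.14 = 0.072444
α₁ = 1/(1 + 0.0074131 + 0.072444) = 1/1.0799 = 0.9260; α₂ = α₁·K2/[H⁺] = 0.06709
α₁ + 2α₂ = 1.0602
DIC = CA / (α₁ + 2α₂) = 1.75 / 1.0602 = 1.65 mmol/kg

DIC = 1.65 mmol/kg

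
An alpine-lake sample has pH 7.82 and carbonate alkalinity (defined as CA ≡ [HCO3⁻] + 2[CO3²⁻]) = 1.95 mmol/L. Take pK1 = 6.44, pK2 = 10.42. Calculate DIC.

DIC = 2.03 mmol/L

CA = [HCO3⁻] + 2[CO3²⁻] = (α₁ + 2α₂)·DIC
At pH 7.82: [H⁺]/K1 = 10^-1.38 = 0.041687, K2/[H⁺] = 10^-2.60 = 0.0025119
α₁ = 1/(1 + 0.041687 + 0.0025119) = 1/1.0442 = 0.9577; α₂ = α₁·K2/[H⁺] = 0.002406
α₁ + 2α₂ = 0.9625
DIC = CA / (α₁ + 2α₂) = 1.95 / 0.9625 = 2.03 mmol/L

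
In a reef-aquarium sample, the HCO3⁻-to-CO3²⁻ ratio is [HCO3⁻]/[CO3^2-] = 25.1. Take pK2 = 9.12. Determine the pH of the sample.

From K2 = [H⁺][CO3^2-]/[HCO3⁻]:  pH = pK2 − log₁₀([HCO3⁻]/[CO3^2-])
log₁₀(25.1) = +1.400
pH = 9.12 − (+1.400) = 7.72

pH = 7.72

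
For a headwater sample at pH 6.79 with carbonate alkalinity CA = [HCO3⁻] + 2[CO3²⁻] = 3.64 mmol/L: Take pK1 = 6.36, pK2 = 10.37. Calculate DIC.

DIC = 4.99 mmol/L

CA = [HCO3⁻] + 2[CO3²⁻] = (α₁ + 2α₂)·DIC
At pH 6.79: [H⁺]/K1 = 10^-0.43 = 0.37154, K2/[H⁺] = 10^-3.58 = 0.00026303
α₁ = 1/(1 + 0.37154 + 0.00026303) = 1/1.3718 = 0.7290; α₂ = α₁·K2/[H⁺] = 0.0001917
α₁ + 2α₂ = 0.7294
DIC = CA / (α₁ + 2α₂) = 3.64 / 0.7294 = 4.99 mmol/L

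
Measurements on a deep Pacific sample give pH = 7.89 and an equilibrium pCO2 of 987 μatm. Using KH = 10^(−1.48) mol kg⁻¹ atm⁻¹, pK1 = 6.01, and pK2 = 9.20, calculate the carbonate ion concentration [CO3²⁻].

[CO2*] = KH · pCO2 = 10^(−1.48) × 987×10^-6 = 3.268×10^-5 mol/kg
α₀ = 1/(1 + K1/[H⁺] + K1K2/[H⁺]²) = 1/(1 + 10^+1.88 + 10^+0.57) = 0.01241
DIC = [CO2*]/α₀ = 3.268×10^-5 / 0.01241 = 2.633 mmol/kg
[CO3²⁻] = α₂·DIC; α₂ = 0.04611, so [CO3²⁻] = 0.04611 × 2.633 = 0.121 mmol/kg

[CO3²⁻] = 0.121 mmol/kg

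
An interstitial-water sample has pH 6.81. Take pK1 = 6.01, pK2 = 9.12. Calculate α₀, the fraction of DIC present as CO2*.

α₀ = 1 / (1 + K1/[H⁺] + K1K2/[H⁺]²) = 1 / (1 + 10^+0.80 + 10^-1.51)
   = 1 / (1 + 6.3096 + 0.030903) = 1/7.3405 = 0.1362

α₀ = 0.136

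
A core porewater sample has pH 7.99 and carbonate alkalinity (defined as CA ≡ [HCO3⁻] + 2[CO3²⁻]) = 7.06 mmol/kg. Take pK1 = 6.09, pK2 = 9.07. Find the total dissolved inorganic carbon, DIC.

DIC = 6.63 mmol/kg

CA = [HCO3⁻] + 2[CO3²⁻] = (α₁ + 2α₂)·DIC
At pH 7.99: [H⁺]/K1 = 10^-1.90 = 0.012589, K2/[H⁺] = 10^-1.08 = 0.083176
α₁ = 1/(1 + 0.012589 + 0.083176) = 1/1.0958 = 0.9126; α₂ = α₁·K2/[H⁺] = 0.07591
α₁ + 2α₂ = 1.0644
DIC = CA / (α₁ + 2α₂) = 7.06 / 1.0644 = 6.63 mmol/kg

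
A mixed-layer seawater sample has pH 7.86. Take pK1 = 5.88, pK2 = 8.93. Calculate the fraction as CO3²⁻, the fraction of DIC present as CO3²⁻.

α₂ = 1 / (1 + [H⁺]/K2 + [H⁺]²/(K1K2)) = 1 / (1 + 10^+1.07 + 10^-0.91)
   = 1 / (1 + 11.749 + 0.12303) = 1/12.872 = 0.07769

α₂ = 0.0777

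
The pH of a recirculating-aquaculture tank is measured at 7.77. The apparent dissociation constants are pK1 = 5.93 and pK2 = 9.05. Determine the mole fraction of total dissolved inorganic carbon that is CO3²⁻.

α₂ = 1 / (1 + [H⁺]/K2 + [H⁺]²/(K1K2)) = 1 / (1 + 10^+1.28 + 10^-0.56)
   = 1 / (1 + 19.055 + 0.27542) = 1/20.330 = 0.04919

α₂ = 0.0492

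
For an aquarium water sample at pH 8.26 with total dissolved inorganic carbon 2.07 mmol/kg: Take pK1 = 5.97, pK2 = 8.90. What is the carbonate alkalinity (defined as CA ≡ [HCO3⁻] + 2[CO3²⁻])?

CA = [HCO3⁻] + 2[CO3²⁻] = (α₁ + 2α₂)·DIC
At pH 8.26: [H⁺]/K1 = 10^-2.29 = 0.0051286, K2/[H⁺] = 10^-0.64 = 0.22909
α₁ = 1/(1 + 0.0051286 + 0.22909) = 1/1.2342 = 0.8102; α₂ = α₁·K2/[H⁺] = 0.1856
α₁ + 2α₂ = 1.1815
CA = 1.1815 × 2.07 = 2.45 mmol/kg

CA = 2.45 mmol/kg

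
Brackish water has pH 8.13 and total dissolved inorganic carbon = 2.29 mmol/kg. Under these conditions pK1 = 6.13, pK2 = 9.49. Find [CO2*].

α₀ = 1 / (1 + K1/[H⁺] + K1K2/[H⁺]²) = 1 / (1 + 10^+2.00 + 10^+0.64)
   = 1 / (1 + 100.00 + 4.3652) = 1/105.37 = 0.009491
[CO2*] = α₀ × DIC = 0.009491 × 2.29 = 0.0217 mmol/kg

[CO2*] = 0.0217 mmol/kg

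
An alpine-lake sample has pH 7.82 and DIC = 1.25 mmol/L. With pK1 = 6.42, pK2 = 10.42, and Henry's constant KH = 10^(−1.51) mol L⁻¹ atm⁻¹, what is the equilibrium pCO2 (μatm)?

pCO2 = 1540 μatm

α₀ = 1 / (1 + K1/[H⁺] + K1K2/[H⁺]²) = 1 / (1 + 10^+1.40 + 10^-1.20)
   = 1 / (1 + 25.119 + 0.063096) = 1/26.182 = 0.03819
[CO2*] = α₀ × DIC = 0.03819 × 1.25 = 0.04774 mmol/L
pCO2 = [CO2*]/KH = 4.774×10^-5 / 3.090×10^-2 = 1540 μatm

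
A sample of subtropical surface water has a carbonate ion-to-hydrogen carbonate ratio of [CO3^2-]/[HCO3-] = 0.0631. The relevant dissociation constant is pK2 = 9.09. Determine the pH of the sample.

pH = 7.89

From K2 = [H⁺][CO3^2-]/[HCO3-]:  pH = pK2 + log₁₀([CO3^2-]/[HCO3-])
log₁₀(0.0631) = -1.200
pH = 9.09 + (-1.200) = 7.89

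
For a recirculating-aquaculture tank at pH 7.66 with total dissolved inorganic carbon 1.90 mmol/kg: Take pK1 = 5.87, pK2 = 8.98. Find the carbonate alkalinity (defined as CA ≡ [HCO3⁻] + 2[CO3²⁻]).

CA = [HCO3⁻] + 2[CO3²⁻] = (α₁ + 2α₂)·DIC
At pH 7.66: [H⁺]/K1 = 10^-1.79 = 0.016218, K2/[H⁺] = 10^-1.32 = 0.047863
α₁ = 1/(1 + 0.016218 + 0.047863) = 1/1.0641 = 0.9398; α₂ = α₁·K2/[H⁺] = 0.04498
α₁ + 2α₂ = 1.0297
CA = 1.0297 × 1.90 = 1.96 mmol/kg

CA = 1.96 mmol/kg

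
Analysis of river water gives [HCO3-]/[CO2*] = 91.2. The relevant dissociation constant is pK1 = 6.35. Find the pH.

From K1 = [H⁺][HCO3-]/[CO2*]:  pH = pK1 + log₁₀([HCO3-]/[CO2*])
log₁₀(91.2) = +1.960
pH = 6.35 + (+1.960) = 8.31

pH = 8.31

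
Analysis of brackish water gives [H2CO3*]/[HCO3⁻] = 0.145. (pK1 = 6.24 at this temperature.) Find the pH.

pH = 7.08

From K1 = [H⁺][HCO3⁻]/[H2CO3*]:  pH = pK1 − log₁₀([H2CO3*]/[HCO3⁻])
log₁₀(0.145) = -0.839
pH = 6.24 − (-0.839) = 7.08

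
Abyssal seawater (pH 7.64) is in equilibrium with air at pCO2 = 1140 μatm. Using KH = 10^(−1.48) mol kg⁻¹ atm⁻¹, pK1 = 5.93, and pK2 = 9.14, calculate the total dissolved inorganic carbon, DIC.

[CO2*] = KH · pCO2 = 10^(−1.48) × 1140×10^-6 = 3.775×10^-5 mol/kg
α₀ = 1/(1 + K1/[H⁺] + K1K2/[H⁺]²) = 1/(1 + 10^+1.71 + 10^+0.21) = 0.01855
DIC = [CO2*]/α₀ = 3.775×10^-5 / 0.01855 = 2.03 mmol/kg

DIC = 2.03 mmol/kg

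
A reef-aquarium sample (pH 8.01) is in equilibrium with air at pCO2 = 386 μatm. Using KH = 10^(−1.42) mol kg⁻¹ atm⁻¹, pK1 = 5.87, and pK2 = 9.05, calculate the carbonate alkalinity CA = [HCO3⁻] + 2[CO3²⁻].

CA = 2.40 mmol/kg

[CO2*] = KH · pCO2 = 10^(−1.42) × 386×10^-6 = 1.468×10^-5 mol/kg
α₀ = 1/(1 + K1/[H⁺] + K1K2/[H⁺]²) = 1/(1 + 10^+2.14 + 10^+1.10) = 0.006595
DIC = [CO2*]/α₀ = 1.468×10^-5 / 0.006595 = 2.225 mmol/kg
CA = (α₁ + 2α₂)·DIC = (0.9104 + 2×0.08303) × 2.225 = 2.40 mmol/kg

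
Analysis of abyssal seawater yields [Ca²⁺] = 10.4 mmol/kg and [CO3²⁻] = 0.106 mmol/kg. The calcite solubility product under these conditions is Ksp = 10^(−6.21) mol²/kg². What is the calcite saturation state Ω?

Ksp = 10^(−6.21) = 6.166×10^-7
Ω = [Ca²⁺][CO3²⁻]/Ksp = (10.4×10^-3)(0.106×10^-3) / 6.166×10^-7 = 1.79

Ω = 1.79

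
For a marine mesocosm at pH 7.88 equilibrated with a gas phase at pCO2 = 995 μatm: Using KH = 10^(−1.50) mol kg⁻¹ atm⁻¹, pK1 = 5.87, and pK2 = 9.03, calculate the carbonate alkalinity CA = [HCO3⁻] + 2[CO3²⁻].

[CO2*] = KH · pCO2 = 10^(−1.50) × 995×10^-6 = 3.146×10^-5 mol/kg
α₀ = 1/(1 + K1/[H⁺] + K1K2/[H⁺]²) = 1/(1 + 10^+2.01 + 10^+0.86) = 0.009044
DIC = [CO2*]/α₀ = 3.146×10^-5 / 0.009044 = 3.479 mmol/kg
CA = (α₁ + 2α₂)·DIC = (0.9254 + 2×0.06552) × 3.479 = 3.68 mmol/kg

CA = 3.68 mmol/kg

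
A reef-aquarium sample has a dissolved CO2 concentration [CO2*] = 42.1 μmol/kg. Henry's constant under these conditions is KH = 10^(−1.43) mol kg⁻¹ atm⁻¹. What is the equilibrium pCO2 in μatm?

KH = 10^(−1.43) = 3.715×10^-2 mol kg⁻¹ atm⁻¹
pCO2 = [CO2*]/KH = 42.1×10^-6 / 3.715×10^-2 = 1.13×10^-3 atm = 1130 μatm

pCO2 = 1130 μatm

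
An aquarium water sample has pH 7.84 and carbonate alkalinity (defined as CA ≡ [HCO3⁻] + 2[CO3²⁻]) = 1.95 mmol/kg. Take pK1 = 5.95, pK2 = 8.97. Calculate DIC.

DIC = 1.85 mmol/kg

CA = [HCO3⁻] + 2[CO3²⁻] = (α₁ + 2α₂)·DIC
At pH 7.84: [H⁺]/K1 = 10^-1.89 = 0.012882, K2/[H⁺] = 10^-1.13 = 0.074131
α₁ = 1/(1 + 0.012882 + 0.074131) = 1/1.0870 = 0.9200; α₂ = α₁·K2/[H⁺] = 0.06820
α₁ + 2α₂ = 1.0563
DIC = CA / (α₁ + 2α₂) = 1.95 / 1.0563 = 1.85 mmol/kg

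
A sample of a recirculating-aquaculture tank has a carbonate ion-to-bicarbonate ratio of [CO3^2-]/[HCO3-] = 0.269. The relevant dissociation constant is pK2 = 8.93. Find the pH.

pH = 8.36

From K2 = [H⁺][CO3^2-]/[HCO3-]:  pH = pK2 + log₁₀([CO3^2-]/[HCO3-])
log₁₀(0.269) = -0.570
pH = 8.93 + (-0.570) = 8.36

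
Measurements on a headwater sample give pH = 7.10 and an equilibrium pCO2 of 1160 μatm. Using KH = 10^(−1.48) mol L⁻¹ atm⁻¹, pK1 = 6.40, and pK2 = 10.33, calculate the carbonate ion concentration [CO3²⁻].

[CO3²⁻] = 0.113 μmol/L

[CO2*] = KH · pCO2 = 10^(−1.48) × 1160×10^-6 = 3.841×10^-5 mol/L
α₀ = 1/(1 + K1/[H⁺] + K1K2/[H⁺]²) = 1/(1 + 10^+0.70 + 10^-2.53) = 0.1663
DIC = [CO2*]/α₀ = 3.841×10^-5 / 0.1663 = 0.2310 mmol/L
[CO3²⁻] = α₂·DIC; α₂ = 0.0004907, so [CO3²⁻] = 0.0004907 × 0.2310 = 0.000113 mmol/L = 0.113 μmol/L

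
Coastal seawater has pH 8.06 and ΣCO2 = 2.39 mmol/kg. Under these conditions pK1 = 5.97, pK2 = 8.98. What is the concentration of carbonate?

[CO3²⁻] = 0.255 mmol/kg

α₂ = 1 / (1 + [H⁺]/K2 + [H⁺]²/(K1K2)) = 1 / (1 + 10^+0.92 + 10^-1.17)
   = 1 / (1 + 8.3176 + 0.067608) = 1/9.3852 = 0.1066
[CO3²⁻] = α₂ × DIC = 0.1066 × 2.39 = 0.255 mmol/kg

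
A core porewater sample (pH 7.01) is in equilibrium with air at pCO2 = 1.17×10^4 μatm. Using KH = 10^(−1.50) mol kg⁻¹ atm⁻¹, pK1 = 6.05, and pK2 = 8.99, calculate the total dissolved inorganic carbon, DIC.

DIC = 3.78 mmol/kg

[CO2*] = KH · pCO2 = 10^(−1.50) × 1.17×10^4×10^-6 = 3.700×10^-4 mol/kg
α₀ = 1/(1 + K1/[H⁺] + K1K2/[H⁺]²) = 1/(1 + 10^+0.96 + 10^-1.02) = 0.09789
DIC = [CO2*]/α₀ = 3.700×10^-4 / 0.09789 = 3.78 mmol/kg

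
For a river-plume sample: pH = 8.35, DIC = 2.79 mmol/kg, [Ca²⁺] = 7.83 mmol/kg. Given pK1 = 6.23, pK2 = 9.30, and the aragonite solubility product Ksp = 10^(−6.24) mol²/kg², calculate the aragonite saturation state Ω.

α₂ = 1 / (1 + [H⁺]/K2 + [H⁺]²/(K1K2)) = 1 / (1 + 10^+0.95 + 10^-1.17)
   = 1 / (1 + 8.9125 + 0.067608) = 1/9.9801 = 0.1002
[CO3²⁻] = α₂ × DIC = 0.1002 × 2.79 = 0.2796 mmol/kg
Ksp = 10^(−6.24) = 5.754×10^-7
Ω = [Ca²⁺][CO3²⁻]/Ksp = (7.83×10^-3)(2.796×10^-4) / 5.754×10^-7 = 3.80

Ω = 3.80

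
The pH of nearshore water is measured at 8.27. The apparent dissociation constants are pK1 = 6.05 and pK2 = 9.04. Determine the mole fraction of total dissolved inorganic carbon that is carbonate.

α₂ = 1 / (1 + [H⁺]/K2 + [H⁺]²/(K1K2)) = 1 / (1 + 10^+0.77 + 10^-1.45)
   = 1 / (1 + 5.8884 + 0.035481) = 1/6.9239 = 0.1444

α₂ = 0.144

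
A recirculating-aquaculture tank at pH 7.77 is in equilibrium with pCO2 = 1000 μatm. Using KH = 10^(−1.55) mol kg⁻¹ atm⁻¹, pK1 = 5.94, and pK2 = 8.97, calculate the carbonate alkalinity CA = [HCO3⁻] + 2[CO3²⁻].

CA = 2.15 mmol/kg

[CO2*] = KH · pCO2 = 10^(−1.55) × 1000×10^-6 = 2.818×10^-5 mol/kg
α₀ = 1/(1 + K1/[H⁺] + K1K2/[H⁺]²) = 1/(1 + 10^+1.83 + 10^+0.63) = 0.01372
DIC = [CO2*]/α₀ = 2.818×10^-5 / 0.01372 = 2.054 mmol/kg
CA = (α₁ + 2α₂)·DIC = (0.9277 + 2×0.05854) × 2.054 = 2.15 mmol/kg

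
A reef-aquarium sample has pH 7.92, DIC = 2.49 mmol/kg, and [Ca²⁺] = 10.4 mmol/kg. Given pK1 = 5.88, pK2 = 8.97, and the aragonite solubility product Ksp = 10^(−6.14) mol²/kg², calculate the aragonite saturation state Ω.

α₂ = 1 / (1 + [H⁺]/K2 + [H⁺]²/(K1K2)) = 1 / (1 + 10^+1.05 + 10^-0.99)
   = 1 / (1 + 11.220 + 0.10233) = 1/12.323 = 0.08115
[CO3²⁻] = α₂ × DIC = 0.08115 × 2.49 = 0.2021 mmol/kg
Ksp = 10^(−6.14) = 7.244×10^-7
Ω = [Ca²⁺][CO3²⁻]/Ksp = (10.4×10^-3)(2.021×10^-4) / 7.244×10^-7 = 2.90

Ω = 2.90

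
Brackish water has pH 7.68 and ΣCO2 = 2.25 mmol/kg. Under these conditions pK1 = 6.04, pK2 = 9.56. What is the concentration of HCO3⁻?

[HCO3⁻] = 2.17 mmol/kg

α₁ = 1 / (1 + [H⁺]/K1 + K2/[H⁺]) = 1 / (1 + 10^-1.64 + 10^-1.88)
   = 1 / (1 + 0.022909 + 0.013183) = 1/1.0361 = 0.9652
[HCO3⁻] = α₁ × DIC = 0.9652 × 2.25 = 2.17 mmol/kg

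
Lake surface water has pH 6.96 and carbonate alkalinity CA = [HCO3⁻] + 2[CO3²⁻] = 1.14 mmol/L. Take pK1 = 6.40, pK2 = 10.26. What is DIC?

DIC = 1.45 mmol/L

CA = [HCO3⁻] + 2[CO3²⁻] = (α₁ + 2α₂)·DIC
At pH 6.96: [H⁺]/K1 = 10^-0.56 = 0.27542, K2/[H⁺] = 10^-3.30 = 0.00050119
α₁ = 1/(1 + 0.27542 + 0.00050119) = 1/1.2759 = 0.7837; α₂ = α₁·K2/[H⁺] = 0.0003928
α₁ + 2α₂ = 0.7845
DIC = CA / (α₁ + 2α₂) = 1.14 / 0.7845 = 1.45 mmol/L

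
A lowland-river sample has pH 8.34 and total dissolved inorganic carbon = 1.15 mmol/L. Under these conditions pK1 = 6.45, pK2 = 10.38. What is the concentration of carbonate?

[CO3²⁻] = 10.3 μmol/L

α₂ = 1 / (1 + [H⁺]/K2 + [H⁺]²/(K1K2)) = 1 / (1 + 10^+2.04 + 10^+0.15)
   = 1 / (1 + 109.65 + 1.4125) = 1/112.06 = 0.008924
[CO3²⁻] = α₂ × DIC = 0.008924 × 1.15 = 0.0103 mmol/L = 10.3 μmol/L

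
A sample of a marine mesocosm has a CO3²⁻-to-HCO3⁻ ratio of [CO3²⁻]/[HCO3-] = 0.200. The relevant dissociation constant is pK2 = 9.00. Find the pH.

From K2 = [H⁺][CO3²⁻]/[HCO3-]:  pH = pK2 + log₁₀([CO3²⁻]/[HCO3-])
log₁₀(0.200) = -0.699
pH = 9.00 + (-0.699) = 8.30

pH = 8.30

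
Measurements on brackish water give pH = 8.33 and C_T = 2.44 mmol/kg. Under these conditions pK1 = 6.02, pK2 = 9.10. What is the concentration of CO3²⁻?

[CO3²⁻] = 0.353 mmol/kg

α₂ = 1 / (1 + [H⁺]/K2 + [H⁺]²/(K1K2)) = 1 / (1 + 10^+0.77 + 10^-1.54)
   = 1 / (1 + 5.8884 + 0.028840) = 1/6.9173 = 0.1446
[CO3²⁻] = α₂ × DIC = 0.1446 × 2.44 = 0.353 mmol/kg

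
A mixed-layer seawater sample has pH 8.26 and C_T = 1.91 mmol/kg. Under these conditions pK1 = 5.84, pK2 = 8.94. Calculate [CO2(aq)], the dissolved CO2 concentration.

[CO2*] = 5.99 μmol/kg

α₀ = 1 / (1 + K1/[H⁺] + K1K2/[H⁺]²) = 1 / (1 + 10^+2.42 + 10^+1.74)
   = 1 / (1 + 263.03 + 54.954) = 1/318.98 = 0.003135
[CO2*] = α₀ × DIC = 0.003135 × 1.91 = 0.00599 mmol/kg = 5.99 μmol/kg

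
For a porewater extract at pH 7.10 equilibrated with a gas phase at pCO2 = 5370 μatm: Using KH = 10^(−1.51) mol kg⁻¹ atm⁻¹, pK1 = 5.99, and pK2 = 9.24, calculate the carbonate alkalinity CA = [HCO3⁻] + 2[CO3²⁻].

[CO2*] = KH · pCO2 = 10^(−1.51) × 5370×10^-6 = 1.659×10^-4 mol/kg
α₀ = 1/(1 + K1/[H⁺] + K1K2/[H⁺]²) = 1/(1 + 10^+1.11 + 10^-1.03) = 0.07155
DIC = [CO2*]/α₀ = 1.659×10^-4 / 0.07155 = 2.319 mmol/kg
CA = (α₁ + 2α₂)·DIC = (0.9218 + 2×0.006678) × 2.319 = 2.17 mmol/kg

CA = 2.17 mmol/kg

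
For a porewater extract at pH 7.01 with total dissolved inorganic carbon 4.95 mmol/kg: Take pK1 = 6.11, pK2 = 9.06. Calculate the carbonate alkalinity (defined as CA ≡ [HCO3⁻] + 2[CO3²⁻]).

CA = 4.44 mmol/kg

CA = [HCO3⁻] + 2[CO3²⁻] = (α₁ + 2α₂)·DIC
At pH 7.01: [H⁺]/K1 = 10^-0.90 = 0.12589, K2/[H⁺] = 10^-2.05 = 0.0089125
α₁ = 1/(1 + 0.12589 + 0.0089125) = 1/1.1348 = 0.8812; α₂ = α₁·K2/[H⁺] = 0.007854
α₁ + 2α₂ = 0.8969
CA = 0.8969 × 4.95 = 4.44 mmol/kg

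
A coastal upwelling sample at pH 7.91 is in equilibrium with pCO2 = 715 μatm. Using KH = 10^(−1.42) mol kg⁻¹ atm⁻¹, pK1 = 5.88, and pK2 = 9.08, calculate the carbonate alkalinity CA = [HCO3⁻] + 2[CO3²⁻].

CA = 3.31 mmol/kg

[CO2*] = KH · pCO2 = 10^(−1.42) × 715×10^-6 = 2.718×10^-5 mol/kg
α₀ = 1/(1 + K1/[H⁺] + K1K2/[H⁺]²) = 1/(1 + 10^+2.03 + 10^+0.86) = 0.008666
DIC = [CO2*]/α₀ = 2.718×10^-5 / 0.008666 = 3.137 mmol/kg
CA = (α₁ + 2α₂)·DIC = (0.9286 + 2×0.06278) × 3.137 = 3.31 mmol/kg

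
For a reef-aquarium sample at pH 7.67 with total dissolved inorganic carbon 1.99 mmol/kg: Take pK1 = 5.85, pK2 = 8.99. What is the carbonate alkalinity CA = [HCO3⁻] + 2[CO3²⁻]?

CA = [HCO3⁻] + 2[CO3²⁻] = (α₁ + 2α₂)·DIC
At pH 7.67: [H⁺]/K1 = 10^-1.82 = 0.015136, K2/[H⁺] = 10^-1.32 = 0.047863
α₁ = 1/(1 + 0.015136 + 0.047863) = 1/1.0630 = 0.9407; α₂ = α₁·K2/[H⁺] = 0.04503
α₁ + 2α₂ = 1.0308
CA = 1.0308 × 1.99 = 2.05 mmol/kg

CA = 2.05 mmol/kg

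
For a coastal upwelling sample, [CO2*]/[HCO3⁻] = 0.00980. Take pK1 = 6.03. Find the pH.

From K1 = [H⁺][HCO3⁻]/[CO2*]:  pH = pK1 − log₁₀([CO2*]/[HCO3⁻])
log₁₀(0.00980) = -2.009
pH = 6.03 − (-2.009) = 8.04

pH = 8.04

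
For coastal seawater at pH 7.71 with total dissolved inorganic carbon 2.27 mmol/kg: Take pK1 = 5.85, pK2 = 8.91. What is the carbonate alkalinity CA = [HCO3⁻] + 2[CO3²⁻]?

CA = [HCO3⁻] + 2[CO3²⁻] = (α₁ + 2α₂)·DIC
At pH 7.71: [H⁺]/K1 = 10^-1.86 = 0.013804, K2/[H⁺] = 10^-1.20 = 0.063096
α₁ = 1/(1 + 0.013804 + 0.063096) = 1/1.0769 = 0.9286; α₂ = α₁·K2/[H⁺] = 0.05859
α₁ + 2α₂ = 1.0458
CA = 1.0458 × 2.27 = 2.37 mmol/kg

CA = 2.37 mmol/kg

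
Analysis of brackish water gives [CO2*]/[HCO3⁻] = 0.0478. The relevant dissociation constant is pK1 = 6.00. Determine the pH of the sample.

pH = 7.32

From K1 = [H⁺][HCO3⁻]/[CO2*]:  pH = pK1 − log₁₀([CO2*]/[HCO3⁻])
log₁₀(0.0478) = -1.321
pH = 6.00 − (-1.321) = 7.32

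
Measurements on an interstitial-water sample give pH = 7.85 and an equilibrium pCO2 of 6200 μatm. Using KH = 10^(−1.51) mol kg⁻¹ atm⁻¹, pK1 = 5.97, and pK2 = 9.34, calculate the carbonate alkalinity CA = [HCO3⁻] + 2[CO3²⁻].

[CO2*] = KH · pCO2 = 10^(−1.51) × 6200×10^-6 = 1.916×10^-4 mol/kg
α₀ = 1/(1 + K1/[H⁺] + K1K2/[H⁺]²) = 1/(1 + 10^+1.88 + 10^+0.39) = 0.01261
DIC = [CO2*]/α₀ = 1.916×10^-4 / 0.01261 = 15.20 mmol/kg
CA = (α₁ + 2α₂)·DIC = (0.9564 + 2×0.03095) × 15.20 = 15.5 mmol/kg

CA = 15.5 mmol/kg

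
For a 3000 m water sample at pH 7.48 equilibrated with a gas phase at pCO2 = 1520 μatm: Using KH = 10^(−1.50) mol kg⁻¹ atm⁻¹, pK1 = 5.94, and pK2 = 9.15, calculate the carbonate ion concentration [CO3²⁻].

[CO2*] = KH · pCO2 = 10^(−1.50) × 1520×10^-6 = 4.807×10^-5 mol/kg
α₀ = 1/(1 + K1/[H⁺] + K1K2/[H⁺]²) = 1/(1 + 10^+1.54 + 10^-0.13) = 0.02746
DIC = [CO2*]/α₀ = 4.807×10^-5 / 0.02746 = 1.750 mmol/kg
[CO3²⁻] = α₂·DIC; α₂ = 0.02036, so [CO3²⁻] = 0.02036 × 1.750 = 0.0356 mmol/kg

[CO3²⁻] = 0.0356 mmol/kg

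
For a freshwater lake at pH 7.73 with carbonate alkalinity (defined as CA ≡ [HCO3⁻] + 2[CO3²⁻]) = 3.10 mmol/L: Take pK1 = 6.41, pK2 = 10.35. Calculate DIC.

CA = [HCO3⁻] + 2[CO3²⁻] = (α₁ + 2α₂)·DIC
At pH 7.73: [H⁺]/K1 = 10^-1.32 = 0.047863, K2/[H⁺] = 10^-2.62 = 0.0023988
α₁ = 1/(1 + 0.047863 + 0.0023988) = 1/1.0503 = 0.9521; α₂ = α₁·K2/[H⁺] = 0.002284
α₁ + 2α₂ = 0.9567
DIC = CA / (α₁ + 2α₂) = 3.10 / 0.9567 = 3.24 mmol/L

DIC = 3.24 mmol/L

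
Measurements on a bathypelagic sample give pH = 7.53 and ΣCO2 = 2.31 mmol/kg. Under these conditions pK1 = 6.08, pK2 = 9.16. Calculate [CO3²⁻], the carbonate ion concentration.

[CO3²⁻] = 0.0511 mmol/kg

α₂ = 1 / (1 + [H⁺]/K2 + [H⁺]²/(K1K2)) = 1 / (1 + 10^+1.63 + 10^+0.18)
   = 1 / (1 + 42.658 + 1.5136) = 1/45.172 = 0.02214
[CO3²⁻] = α₂ × DIC = 0.02214 × 2.31 = 0.0511 mmol/kg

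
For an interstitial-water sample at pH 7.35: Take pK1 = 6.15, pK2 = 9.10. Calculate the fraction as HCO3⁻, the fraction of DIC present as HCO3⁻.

α₁ = 1 / (1 + [H⁺]/K1 + K2/[H⁺]) = 1 / (1 + 10^-1.20 + 10^-1.75)
   = 1 / (1 + 0.063096 + 0.017783) = 1/1.0809 = 0.9252

α₁ = 0.925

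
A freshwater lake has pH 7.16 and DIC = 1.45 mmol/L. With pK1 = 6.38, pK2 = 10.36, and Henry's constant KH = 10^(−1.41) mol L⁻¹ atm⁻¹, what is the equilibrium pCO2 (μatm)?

α₀ = 1 / (1 + K1/[H⁺] + K1K2/[H⁺]²) = 1 / (1 + 10^+0.78 + 10^-2.42)
   = 1 / (1 + 6.0256 + 0.0038019) = 1/7.0294 = 0.1423
[CO2*] = α₀ × DIC = 0.1423 × 1.45 = 0.2063 mmol/L
pCO2 = [CO2*]/KH = 2.063×10^-4 / 3.890×10^-2 = 5300 μatm

pCO2 = 5300 μatm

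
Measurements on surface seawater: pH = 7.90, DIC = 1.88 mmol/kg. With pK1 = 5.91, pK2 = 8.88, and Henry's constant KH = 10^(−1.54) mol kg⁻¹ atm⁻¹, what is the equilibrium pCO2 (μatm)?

pCO2 = 598 μatm

α₀ = 1 / (1 + K1/[H⁺] + K1K2/[H⁺]²) = 1 / (1 + 10^+1.99 + 10^+1.01)
   = 1 / (1 + 97.724 + 10.233) = 1/108.96 = 0.009178
[CO2*] = α₀ × DIC = 0.009178 × 1.88 = 0.01725 mmol/kg = 17.25 μmol/kg
pCO2 = [CO2*]/KH = 1.725×10^-5 / 2.884×10^-2 = 598 μatm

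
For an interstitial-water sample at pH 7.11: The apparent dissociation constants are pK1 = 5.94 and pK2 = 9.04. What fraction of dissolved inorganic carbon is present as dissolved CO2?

α₀ = 1 / (1 + K1/[H⁺] + K1K2/[H⁺]²) = 1 / (1 + 10^+1.17 + 10^-0.76)
   = 1 / (1 + 14.791 + 0.17378) = 1/15.965 = 0.06264

α₀ = 0.0626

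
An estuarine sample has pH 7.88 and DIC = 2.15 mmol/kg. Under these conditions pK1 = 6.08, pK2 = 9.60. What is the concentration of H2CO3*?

[CO2*] = 0.0329 mmol/kg

α₀ = 1 / (1 + K1/[H⁺] + K1K2/[H⁺]²) = 1 / (1 + 10^+1.80 + 10^+0.08)
   = 1 / (1 + 63.096 + 1.2023) = 1/65.298 = 0.01531
[CO2*] = α₀ × DIC = 0.01531 × 2.15 = 0.0329 mmol/kg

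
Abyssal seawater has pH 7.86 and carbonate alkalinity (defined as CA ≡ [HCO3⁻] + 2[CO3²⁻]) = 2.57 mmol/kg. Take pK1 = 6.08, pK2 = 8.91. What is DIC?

CA = [HCO3⁻] + 2[CO3²⁻] = (α₁ + 2α₂)·DIC
At pH 7.86: [H⁺]/K1 = 10^-1.78 = 0.016596, K2/[H⁺] = 10^-1.05 = 0.089125
α₁ = 1/(1 + 0.016596 + 0.089125) = 1/1.1057 = 0.9044; α₂ = α₁·K2/[H⁺] = 0.08060
α₁ + 2α₂ = 1.0656
DIC = CA / (α₁ + 2α₂) = 2.57 / 1.0656 = 2.41 mmol/kg

DIC = 2.41 mmol/kg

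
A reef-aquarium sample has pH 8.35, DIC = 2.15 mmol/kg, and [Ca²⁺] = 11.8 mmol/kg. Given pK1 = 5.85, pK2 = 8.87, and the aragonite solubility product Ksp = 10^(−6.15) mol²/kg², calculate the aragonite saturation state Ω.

α₂ = 1 / (1 + [H⁺]/K2 + [H⁺]²/(K1K2)) = 1 / (1 + 10^+0.52 + 10^-1.98)
   = 1 / (1 + 3.3113 + 0.010471) = 1/4.3218 = 0.2314
[CO3²⁻] = α₂ × DIC = 0.2314 × 2.15 = 0.4975 mmol/kg
Ksp = 10^(−6.15) = 7.079×10^-7
Ω = [Ca²⁺][CO3²⁻]/Ksp = (11.8×10^-3)(4.975×10^-4) / 7.079×10^-7 = 8.29

Ω = 8.29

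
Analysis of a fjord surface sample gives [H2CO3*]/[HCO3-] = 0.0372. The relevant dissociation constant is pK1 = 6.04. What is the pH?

From K1 = [H⁺][HCO3-]/[H2CO3*]:  pH = pK1 − log₁₀([H2CO3*]/[HCO3-])
log₁₀(0.0372) = -1.429
pH = 6.04 − (-1.429) = 7.47

pH = 7.47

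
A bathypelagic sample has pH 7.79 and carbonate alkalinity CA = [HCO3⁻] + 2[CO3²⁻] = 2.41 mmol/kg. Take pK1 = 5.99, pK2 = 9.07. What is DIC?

CA = [HCO3⁻] + 2[CO3²⁻] = (α₁ + 2α₂)·DIC
At pH 7.79: [H⁺]/K1 = 10^-1.80 = 0.015849, K2/[H⁺] = 10^-1.28 = 0.052481
α₁ = 1/(1 + 0.015849 + 0.052481) = 1/1.0683 = 0.9360; α₂ = α₁·K2/[H⁺] = 0.04912
α₁ + 2α₂ = 1.0343
DIC = CA / (α₁ + 2α₂) = 2.41 / 1.0343 = 2.33 mmol/kg

DIC = 2.33 mmol/kg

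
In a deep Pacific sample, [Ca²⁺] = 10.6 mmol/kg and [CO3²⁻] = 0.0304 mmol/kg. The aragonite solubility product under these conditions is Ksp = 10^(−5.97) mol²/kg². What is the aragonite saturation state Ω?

Ω = 0.301

Ksp = 10^(−5.97) = 1.072×10^-6
Ω = [Ca²⁺][CO3²⁻]/Ksp = (10.6×10^-3)(0.0304×10^-3) / 1.072×10^-6 = 0.301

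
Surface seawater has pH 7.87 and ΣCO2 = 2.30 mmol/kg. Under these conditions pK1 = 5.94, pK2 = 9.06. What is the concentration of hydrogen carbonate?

α₁ = 1 / (1 + [H⁺]/K1 + K2/[H⁺]) = 1 / (1 + 10^-1.93 + 10^-1.19)
   = 1 / (1 + 0.011749 + 0.064565) = 1/1.0763 = 0.9291
[HCO3⁻] = α₁ × DIC = 0.9291 × 2.30 = 2.14 mmol/kg

[HCO3⁻] = 2.14 mmol/kg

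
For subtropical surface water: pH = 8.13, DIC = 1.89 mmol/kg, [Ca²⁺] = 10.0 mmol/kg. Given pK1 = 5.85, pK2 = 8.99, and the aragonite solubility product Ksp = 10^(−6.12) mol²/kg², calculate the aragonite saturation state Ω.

α₂ = 1 / (1 + [H⁺]/K2 + [H⁺]²/(K1K2)) = 1 / (1 + 10^+0.86 + 10^-1.42)
   = 1 / (1 + 7.2444 + 0.038019) = 1/8.2824 = 0.1207
[CO3²⁻] = α₂ × DIC = 0.1207 × 1.89 = 0.2282 mmol/kg
Ksp = 10^(−6.12) = 7.586×10^-7
Ω = [Ca²⁺][CO3²⁻]/Ksp = (10.0×10^-3)(2.282×10^-4) / 7.586×10^-7 = 3.01

Ω = 3.01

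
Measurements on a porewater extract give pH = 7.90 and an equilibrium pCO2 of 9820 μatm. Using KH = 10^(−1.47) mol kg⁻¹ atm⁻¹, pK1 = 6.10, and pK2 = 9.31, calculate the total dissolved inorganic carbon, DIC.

DIC = 22.1 mmol/kg

[CO2*] = KH · pCO2 = 10^(−1.47) × 9820×10^-6 = 3.327×10^-4 mol/kg
α₀ = 1/(1 + K1/[H⁺] + K1K2/[H⁺]²) = 1/(1 + 10^+1.80 + 10^+0.39) = 0.01503
DIC = [CO2*]/α₀ = 3.327×10^-4 / 0.01503 = 22.1 mmol/kg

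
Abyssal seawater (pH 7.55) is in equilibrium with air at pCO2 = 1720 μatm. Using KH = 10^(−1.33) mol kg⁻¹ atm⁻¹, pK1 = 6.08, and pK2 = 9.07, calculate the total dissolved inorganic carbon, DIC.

[CO2*] = KH · pCO2 = 10^(−1.33) × 1720×10^-6 = 8.045×10^-5 mol/kg
α₀ = 1/(1 + K1/[H⁺] + K1K2/[H⁺]²) = 1/(1 + 10^+1.47 + 10^-0.05) = 0.03184
DIC = [CO2*]/α₀ = 8.045×10^-5 / 0.03184 = 2.53 mmol/kg

DIC = 2.53 mmol/kg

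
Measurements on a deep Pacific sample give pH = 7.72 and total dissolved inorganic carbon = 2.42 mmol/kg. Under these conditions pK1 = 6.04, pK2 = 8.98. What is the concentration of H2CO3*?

[CO2*] = 0.0470 mmol/kg

α₀ = 1 / (1 + K1/[H⁺] + K1K2/[H⁺]²) = 1 / (1 + 10^+1.68 + 10^+0.42)
   = 1 / (1 + 47.863 + 2.6303) = 1/51.493 = 0.01942
[CO2*] = α₀ × DIC = 0.01942 × 2.42 = 0.0470 mmol/kg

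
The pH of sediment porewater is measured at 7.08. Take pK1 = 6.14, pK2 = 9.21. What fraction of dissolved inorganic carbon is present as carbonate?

α₂ = 0.00661

α₂ = 1 / (1 + [H⁺]/K2 + [H⁺]²/(K1K2)) = 1 / (1 + 10^+2.13 + 10^+1.19)
   = 1 / (1 + 134.90 + 15.488) = 1/151.38 = 0.006606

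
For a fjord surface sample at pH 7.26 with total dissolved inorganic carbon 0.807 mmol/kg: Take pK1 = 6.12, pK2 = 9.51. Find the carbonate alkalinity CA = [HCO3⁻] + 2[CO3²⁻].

CA = [HCO3⁻] + 2[CO3²⁻] = (α₁ + 2α₂)·DIC
At pH 7.26: [H⁺]/K1 = 10^-1.14 = 0.072444, K2/[H⁺] = 10^-2.25 = 0.0056234
α₁ = 1/(1 + 0.072444 + 0.0056234) = 1/1.0781 = 0.9276; α₂ = α₁·K2/[H⁺] = 0.005216
α₁ + 2α₂ = 0.9380
CA = 0.9380 × 0.807 = 0.757 mmol/kg

CA = 0.757 mmol/kg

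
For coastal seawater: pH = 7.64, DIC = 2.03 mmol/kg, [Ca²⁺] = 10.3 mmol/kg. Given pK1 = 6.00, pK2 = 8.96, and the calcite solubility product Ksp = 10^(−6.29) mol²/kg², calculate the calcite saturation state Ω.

α₂ = 1 / (1 + [H⁺]/K2 + [H⁺]²/(K1K2)) = 1 / (1 + 10^+1.32 + 10^-0.32)
   = 1 / (1 + 20.893 + 0.47863) = 1/22.372 = 0.04470
[CO3²⁻] = α₂ × DIC = 0.04470 × 2.03 = 0.09074 mmol/kg
Ksp = 10^(−6.29) = 5.129×10^-7
Ω = [Ca²⁺][CO3²⁻]/Ksp = (10.3×10^-3)(9.074×10^-5) / 5.129×10^-7 = 1.82

Ω = 1.82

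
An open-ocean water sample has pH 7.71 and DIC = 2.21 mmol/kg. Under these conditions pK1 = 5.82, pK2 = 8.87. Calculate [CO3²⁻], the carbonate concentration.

α₂ = 1 / (1 + [H⁺]/K2 + [H⁺]²/(K1K2)) = 1 / (1 + 10^+1.16 + 10^-0.73)
   = 1 / (1 + 14.454 + 0.18621) = 1/15.641 = 0.06394
[CO3²⁻] = α₂ × DIC = 0.06394 × 2.21 = 0.141 mmol/kg

[CO3²⁻] = 0.141 mmol/kg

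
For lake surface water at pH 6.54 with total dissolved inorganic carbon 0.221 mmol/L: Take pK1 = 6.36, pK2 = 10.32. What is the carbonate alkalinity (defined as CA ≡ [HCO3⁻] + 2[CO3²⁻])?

CA = [HCO3⁻] + 2[CO3²⁻] = (α₁ + 2α₂)·DIC
At pH 6.54: [H⁺]/K1 = 10^-0.18 = 0.66069, K2/[H⁺] = 10^-3.78 = 0.00016596
α₁ = 1/(1 + 0.66069 + 0.00016596) = 1/1.6609 = 0.6021; α₂ = α₁·K2/[H⁺] = 9.992×10^-5
α₁ + 2α₂ = 0.6023
CA = 0.6023 × 0.221 = 0.133 mmol/L

CA = 0.133 mmol/L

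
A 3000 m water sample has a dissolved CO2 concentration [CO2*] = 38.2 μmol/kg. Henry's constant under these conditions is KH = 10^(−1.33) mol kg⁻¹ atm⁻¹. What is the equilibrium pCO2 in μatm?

pCO2 = 817 μatm

KH = 10^(−1.33) = 4.677×10^-2 mol kg⁻¹ atm⁻¹
pCO2 = [CO2*]/KH = 38.2×10^-6 / 4.677×10^-2 = 8.17×10^-4 atm = 817 μatm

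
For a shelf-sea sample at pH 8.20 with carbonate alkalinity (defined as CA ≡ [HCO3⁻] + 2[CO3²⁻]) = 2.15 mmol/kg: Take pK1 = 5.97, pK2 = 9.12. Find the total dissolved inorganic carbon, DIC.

DIC = 1.95 mmol/kg

CA = [HCO3⁻] + 2[CO3²⁻] = (α₁ + 2α₂)·DIC
At pH 8.20: [H⁺]/K1 = 10^-2.23 = 0.0058884, K2/[H⁺] = 10^-0.92 = 0.12023
α₁ = 1/(1 + 0.0058884 + 0.12023) = 1/1.1261 = 0.8880; α₂ = α₁·K2/[H⁺] = 0.1068
α₁ + 2α₂ = 1.1015
DIC = CA / (α₁ + 2α₂) = 2.15 / 1.1015 = 1.95 mmol/kg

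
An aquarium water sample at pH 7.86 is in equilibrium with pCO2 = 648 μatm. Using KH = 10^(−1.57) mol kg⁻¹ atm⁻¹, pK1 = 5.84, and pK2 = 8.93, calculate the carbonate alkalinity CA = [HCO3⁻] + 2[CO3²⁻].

CA = 2.14 mmol/kg

[CO2*] = KH · pCO2 = 10^(−1.57) × 648×10^-6 = 1.744×10^-5 mol/kg
α₀ = 1/(1 + K1/[H⁺] + K1K2/[H⁺]²) = 1/(1 + 10^+2.02 + 10^+0.95) = 0.008724
DIC = [CO2*]/α₀ = 1.744×10^-5 / 0.008724 = 1.999 mmol/kg
CA = (α₁ + 2α₂)·DIC = (0.9135 + 2×0.07775) × 1.999 = 2.14 mmol/kg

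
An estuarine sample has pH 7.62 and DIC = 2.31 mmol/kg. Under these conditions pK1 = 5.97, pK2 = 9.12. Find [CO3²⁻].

[CO3²⁻] = 0.0693 mmol/kg

α₂ = 1 / (1 + [H⁺]/K2 + [H⁺]²/(K1K2)) = 1 / (1 + 10^+1.50 + 10^-0.15)
   = 1 / (1 + 31.623 + 0.70795) = 1/33.331 = 0.03000
[CO3²⁻] = α₂ × DIC = 0.03000 × 2.31 = 0.0693 mmol/kg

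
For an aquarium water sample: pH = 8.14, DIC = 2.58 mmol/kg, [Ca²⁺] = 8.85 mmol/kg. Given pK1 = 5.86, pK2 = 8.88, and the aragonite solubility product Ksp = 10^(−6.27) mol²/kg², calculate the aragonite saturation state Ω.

Ω = 6.52

α₂ = 1 / (1 + [H⁺]/K2 + [H⁺]²/(K1K2)) = 1 / (1 + 10^+0.74 + 10^-1.54)
   = 1 / (1 + 5.4954 + 0.028840) = 1/6.5242 = 0.1533
[CO3²⁻] = α₂ × DIC = 0.1533 × 2.58 = 0.3954 mmol/kg
Ksp = 10^(−6.27) = 5.370×10^-7
Ω = [Ca²⁺][CO3²⁻]/Ksp = (8.85×10^-3)(3.954×10^-4) / 5.370×10^-7 = 6.52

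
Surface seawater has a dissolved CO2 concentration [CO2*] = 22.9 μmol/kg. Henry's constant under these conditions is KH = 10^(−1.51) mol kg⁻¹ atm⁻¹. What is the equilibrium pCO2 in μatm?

pCO2 = 741 μatm

KH = 10^(−1.51) = 3.090×10^-2 mol kg⁻¹ atm⁻¹
pCO2 = [CO2*]/KH = 22.9×10^-6 / 3.090×10^-2 = 7.41×10^-4 atm = 741 μatm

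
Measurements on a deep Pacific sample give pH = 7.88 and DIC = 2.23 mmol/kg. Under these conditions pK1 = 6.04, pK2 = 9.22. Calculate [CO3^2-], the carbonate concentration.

[CO3²⁻] = 0.0961 mmol/kg

α₂ = 1 / (1 + [H⁺]/K2 + [H⁺]²/(K1K2)) = 1 / (1 + 10^+1.34 + 10^-0.50)
   = 1 / (1 + 21.878 + 0.31623) = 1/23.194 = 0.04311
[CO3²⁻] = α₂ × DIC = 0.04311 × 2.23 = 0.0961 mmol/kg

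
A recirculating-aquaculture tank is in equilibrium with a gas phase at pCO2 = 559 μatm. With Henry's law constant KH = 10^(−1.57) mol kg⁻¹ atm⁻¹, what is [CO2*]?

[CO2*] = 15.0 μmol/kg

KH = 10^(−1.57) = 2.692×10^-2 mol kg⁻¹ atm⁻¹
[CO2*] = KH · pCO2 = 2.692×10^-2 × 559×10^-6 atm = 1.50×10^-5 mol/kg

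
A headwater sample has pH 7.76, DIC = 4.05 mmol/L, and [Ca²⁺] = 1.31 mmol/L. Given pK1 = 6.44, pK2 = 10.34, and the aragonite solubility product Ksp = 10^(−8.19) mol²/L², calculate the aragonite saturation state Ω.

Ω = 2.06

α₂ = 1 / (1 + [H⁺]/K2 + [H⁺]²/(K1K2)) = 1 / (1 + 10^+2.58 + 10^+1.26)
   = 1 / (1 + 380.19 + 18.197) = 1/399.39 = 0.002504
[CO3²⁻] = α₂ × DIC = 0.002504 × 4.05 = 0.01014 mmol/L = 10.14 μmol/L
Ksp = 10^(−8.19) = 6.457×10^-9
Ω = [Ca²⁺][CO3²⁻]/Ksp = (1.31×10^-3)(1.014×10^-5) / 6.457×10^-9 = 2.06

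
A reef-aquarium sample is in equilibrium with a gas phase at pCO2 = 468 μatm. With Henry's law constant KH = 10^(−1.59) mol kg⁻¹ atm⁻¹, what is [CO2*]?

KH = 10^(−1.59) = 2.570×10^-2 mol kg⁻¹ atm⁻¹
[CO2*] = KH · pCO2 = 2.570×10^-2 × 468×10^-6 atm = 1.20×10^-5 mol/kg

[CO2*] = 12.0 μmol/kg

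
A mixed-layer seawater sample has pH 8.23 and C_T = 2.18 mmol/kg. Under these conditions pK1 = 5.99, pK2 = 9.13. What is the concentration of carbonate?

[CO3²⁻] = 0.243 mmol/kg

α₂ = 1 / (1 + [H⁺]/K2 + [H⁺]²/(K1K2)) = 1 / (1 + 10^+0.90 + 10^-1.34)
   = 1 / (1 + 7.9433 + 0.045709) = 1/8.9890 = 0.1112
[CO3²⁻] = α₂ × DIC = 0.1112 × 2.18 = 0.243 mmol/kg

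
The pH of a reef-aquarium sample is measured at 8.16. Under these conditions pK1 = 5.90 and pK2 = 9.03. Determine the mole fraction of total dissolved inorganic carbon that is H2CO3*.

α₀ = 0.00482

α₀ = 1 / (1 + K1/[H⁺] + K1K2/[H⁺]²) = 1 / (1 + 10^+2.26 + 10^+1.39)
   = 1 / (1 + 181.97 + 24.547) = 1/207.52 = 0.004819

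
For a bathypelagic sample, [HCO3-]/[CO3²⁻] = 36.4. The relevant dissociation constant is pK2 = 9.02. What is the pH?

From K2 = [H⁺][CO3²⁻]/[HCO3-]:  pH = pK2 − log₁₀([HCO3-]/[CO3²⁻])
log₁₀(36.4) = +1.561
pH = 9.02 − (+1.561) = 7.46

pH = 7.46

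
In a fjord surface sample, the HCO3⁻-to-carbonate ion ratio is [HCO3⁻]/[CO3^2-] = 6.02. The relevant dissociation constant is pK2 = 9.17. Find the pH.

From K2 = [H⁺][CO3^2-]/[HCO3⁻]:  pH = pK2 − log₁₀([HCO3⁻]/[CO3^2-])
log₁₀(6.02) = +0.780
pH = 9.17 − (+0.780) = 8.39

pH = 8.39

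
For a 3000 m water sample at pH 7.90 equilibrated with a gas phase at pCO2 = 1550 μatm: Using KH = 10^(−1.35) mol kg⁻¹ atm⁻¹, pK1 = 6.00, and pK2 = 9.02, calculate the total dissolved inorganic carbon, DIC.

[CO2*] = KH · pCO2 = 10^(−1.35) × 1550×10^-6 = 6.924×10^-5 mol/kg
α₀ = 1/(1 + K1/[H⁺] + K1K2/[H⁺]²) = 1/(1 + 10^+1.90 + 10^+0.78) = 0.01157
DIC = [CO2*]/α₀ = 6.924×10^-5 / 0.01157 = 5.99 mmol/kg

DIC = 5.99 mmol/kg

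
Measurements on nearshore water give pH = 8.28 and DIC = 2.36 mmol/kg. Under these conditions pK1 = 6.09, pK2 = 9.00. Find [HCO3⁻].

[HCO3⁻] = 1.97 mmol/kg

α₁ = 1 / (1 + [H⁺]/K1 + K2/[H⁺]) = 1 / (1 + 10^-2.19 + 10^-0.72)
   = 1 / (1 + 0.0064565 + 0.19055) = 1/1.1970 = 0.8354
[HCO3⁻] = α₁ × DIC = 0.8354 × 2.36 = 1.97 mmol/kg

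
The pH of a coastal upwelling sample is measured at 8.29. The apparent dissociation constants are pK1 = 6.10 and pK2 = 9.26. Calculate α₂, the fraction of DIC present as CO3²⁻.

α₂ = 0.0962

α₂ = 1 / (1 + [H⁺]/K2 + [H⁺]²/(K1K2)) = 1 / (1 + 10^+0.97 + 10^-1.22)
   = 1 / (1 + 9.3325 + 0.060256) = 1/10.393 = 0.09622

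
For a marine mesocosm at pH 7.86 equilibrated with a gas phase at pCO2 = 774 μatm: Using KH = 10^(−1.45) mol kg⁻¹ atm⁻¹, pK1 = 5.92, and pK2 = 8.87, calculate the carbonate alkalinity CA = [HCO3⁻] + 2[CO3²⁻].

CA = 2.86 mmol/kg

[CO2*] = KH · pCO2 = 10^(−1.45) × 774×10^-6 = 2.746×10^-5 mol/kg
α₀ = 1/(1 + K1/[H⁺] + K1K2/[H⁺]²) = 1/(1 + 10^+1.94 + 10^+0.93) = 0.01035
DIC = [CO2*]/α₀ = 2.746×10^-5 / 0.01035 = 2.653 mmol/kg
CA = (α₁ + 2α₂)·DIC = (0.9015 + 2×0.08810) × 2.653 = 2.86 mmol/kg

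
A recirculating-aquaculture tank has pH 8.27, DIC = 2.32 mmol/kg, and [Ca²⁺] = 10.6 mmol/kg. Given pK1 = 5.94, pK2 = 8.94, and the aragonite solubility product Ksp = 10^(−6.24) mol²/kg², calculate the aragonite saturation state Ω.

α₂ = 1 / (1 + [H⁺]/K2 + [H⁺]²/(K1K2)) = 1 / (1 + 10^+0.67 + 10^-1.66)
   = 1 / (1 + 4.6774 + 0.021878) = 1/5.6992 = 0.1755
[CO3²⁻] = α₂ × DIC = 0.1755 × 2.32 = 0.4071 mmol/kg
Ksp = 10^(−6.24) = 5.754×10^-7
Ω = [Ca²⁺][CO3²⁻]/Ksp = (10.6×10^-3)(4.071×10^-4) / 5.754×10^-7 = 7.50

Ω = 7.50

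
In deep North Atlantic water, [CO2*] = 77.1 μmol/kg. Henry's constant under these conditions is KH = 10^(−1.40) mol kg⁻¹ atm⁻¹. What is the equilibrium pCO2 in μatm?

pCO2 = 1940 μatm

KH = 10^(−1.40) = 3.981×10^-2 mol kg⁻¹ atm⁻¹
pCO2 = [CO2*]/KH = 77.1×10^-6 / 3.981×10^-2 = 1.94×10^-3 atm = 1940 μatm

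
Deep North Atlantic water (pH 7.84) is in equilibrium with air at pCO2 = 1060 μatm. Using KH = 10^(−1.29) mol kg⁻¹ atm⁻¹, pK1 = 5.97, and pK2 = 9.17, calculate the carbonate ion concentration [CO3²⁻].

[CO2*] = KH · pCO2 = 10^(−1.29) × 1060×10^-6 = 5.436×10^-5 mol/kg
α₀ = 1/(1 + K1/[H⁺] + K1K2/[H⁺]²) = 1/(1 + 10^+1.87 + 10^+0.54) = 0.01272
DIC = [CO2*]/α₀ = 5.436×10^-5 / 0.01272 = 4.273 mmol/kg
[CO3²⁻] = α₂·DIC; α₂ = 0.04412, so [CO3²⁻] = 0.04412 × 4.273 = 0.188 mmol/kg

[CO3²⁻] = 0.188 mmol/kg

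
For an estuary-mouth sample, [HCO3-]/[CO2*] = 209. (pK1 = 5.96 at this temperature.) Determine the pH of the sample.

pH = 8.28

From K1 = [H⁺][HCO3-]/[CO2*]:  pH = pK1 + log₁₀([HCO3-]/[CO2*])
log₁₀(209) = +2.320
pH = 5.96 + (+2.320) = 8.28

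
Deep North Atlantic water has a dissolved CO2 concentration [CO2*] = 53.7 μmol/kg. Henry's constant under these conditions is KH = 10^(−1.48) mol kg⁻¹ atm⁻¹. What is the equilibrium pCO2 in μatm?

pCO2 = 1620 μatm

KH = 10^(−1.48) = 3.311×10^-2 mol kg⁻¹ atm⁻¹
pCO2 = [CO2*]/KH = 53.7×10^-6 / 3.311×10^-2 = 1.62×10^-3 atm = 1620 μatm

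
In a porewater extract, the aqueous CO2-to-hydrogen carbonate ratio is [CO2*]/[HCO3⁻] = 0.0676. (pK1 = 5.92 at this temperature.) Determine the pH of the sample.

pH = 7.09

From K1 = [H⁺][HCO3⁻]/[CO2*]:  pH = pK1 − log₁₀([CO2*]/[HCO3⁻])
log₁₀(0.0676) = -1.170
pH = 5.92 − (-1.170) = 7.09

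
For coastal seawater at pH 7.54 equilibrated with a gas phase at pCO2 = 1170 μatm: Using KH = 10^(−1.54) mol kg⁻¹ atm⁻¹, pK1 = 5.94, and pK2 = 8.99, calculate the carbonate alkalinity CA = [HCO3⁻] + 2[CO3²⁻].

[CO2*] = KH · pCO2 = 10^(−1.54) × 1170×10^-6 = 3.374×10^-5 mol/kg
α₀ = 1/(1 + K1/[H⁺] + K1K2/[H⁺]²) = 1/(1 + 10^+1.60 + 10^+0.15) = 0.02368
DIC = [CO2*]/α₀ = 3.374×10^-5 / 0.02368 = 1.425 mmol/kg
CA = (α₁ + 2α₂)·DIC = (0.9429 + 2×0.03345) × 1.425 = 1.44 mmol/kg

CA = 1.44 mmol/kg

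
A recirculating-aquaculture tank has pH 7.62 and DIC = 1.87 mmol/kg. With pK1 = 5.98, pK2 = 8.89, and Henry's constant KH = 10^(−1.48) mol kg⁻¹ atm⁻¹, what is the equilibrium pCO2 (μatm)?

α₀ = 1 / (1 + K1/[H⁺] + K1K2/[H⁺]²) = 1 / (1 + 10^+1.64 + 10^+0.37)
   = 1 / (1 + 43.652 + 2.3442) = 1/46.996 = 0.02128
[CO2*] = α₀ × DIC = 0.02128 × 1.87 = 0.03979 mmol/kg
pCO2 = [CO2*]/KH = 3.979×10^-5 / 3.311×10^-2 = 1200 μatm

pCO2 = 1200 μatm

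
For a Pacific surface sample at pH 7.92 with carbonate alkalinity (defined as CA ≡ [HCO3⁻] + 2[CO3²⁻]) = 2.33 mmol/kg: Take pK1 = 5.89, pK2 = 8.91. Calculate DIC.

CA = [HCO3⁻] + 2[CO3²⁻] = (α₁ + 2α₂)·DIC
At pH 7.92: [H⁺]/K1 = 10^-2.03 = 0.0093325, K2/[H⁺] = 10^-0.99 = 0.10233
α₁ = 1/(1 + 0.0093325 + 0.10233) = 1/1.1117 = 0.8996; α₂ = α₁·K2/[H⁺] = 0.09205
α₁ + 2α₂ = 1.0837
DIC = CA / (α₁ + 2α₂) = 2.33 / 1.0837 = 2.15 mmol/kg

DIC = 2.15 mmol/kg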